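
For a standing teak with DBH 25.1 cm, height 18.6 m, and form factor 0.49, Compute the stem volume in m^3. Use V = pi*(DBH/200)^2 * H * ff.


Formula: V = pi * (DBH/200)^2 * H * ff
Radius = DBH/200 = 25.1/200 = 0.1255 m
Radius^2 = 0.1255^2 = 0.01575025 m^2
V = pi * 0.01575025 * 18.6 * 0.49
V = 0.451 m^3

0.451


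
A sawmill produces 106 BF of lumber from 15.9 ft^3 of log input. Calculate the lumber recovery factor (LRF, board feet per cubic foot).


Formula: LRF = Lumber Output (BF) / Log Input (ft^3)
LRF = 106 BF / 15.9 ft^3
LRF = 6.67 BF/ft^3

6.67


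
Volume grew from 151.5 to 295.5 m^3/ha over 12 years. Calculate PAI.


Formula: PAI = (V_T2 - V_T1) / (T2 - T1)
Volume increment = 295.5 - 151.5 = 144.0 m^3/ha
PAI = 144.0 / 12 = 12.0 m^3/ha/year

12.0


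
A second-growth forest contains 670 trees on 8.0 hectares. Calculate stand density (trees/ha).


Formula: Stand Density = N_trees / Area_ha
Density = 670 trees / 8.0 ha
Density = 84 trees/ha

84


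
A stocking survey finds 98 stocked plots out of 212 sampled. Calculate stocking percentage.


Formula: Stocking % = stocked plots / total plots * 100
Stocking = 98 / 212 * 100
Stocking = 0.4623 * 100 = 46.2%

46.2


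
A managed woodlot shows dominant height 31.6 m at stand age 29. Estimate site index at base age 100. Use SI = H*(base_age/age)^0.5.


Formula: SI = H_dom * (base_age / age)^0.5
Age ratio = 100 / 29 = 3.44828
sqrt(age_ratio) = 1.85695
SI = 31.6 * 1.85695 = 58.7 m

58.7


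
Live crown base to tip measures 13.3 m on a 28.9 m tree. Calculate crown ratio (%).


Formula: Crown Ratio = (Crown Length / Total Height) * 100
CR = (13.3 m / 28.9 m) * 100
CR = 0.4602 * 100 = 46.0%

46.0


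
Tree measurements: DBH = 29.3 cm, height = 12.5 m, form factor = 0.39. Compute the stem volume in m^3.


Formula: V = pi * (DBH/200)^2 * H * ff
Radius = DBH/200 = 29.3/200 = 0.1465 m
Radius^2 = 0.1465^2 = 0.02146225 m^2
V = pi * 0.02146225 * 12.5 * 0.39
V = 0.329 m^3

0.329


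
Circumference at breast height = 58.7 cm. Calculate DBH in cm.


Formula: DBH = C / pi
DBH = 58.7 / pi
pi = 3.14159...
DBH = 18.7 cm

18.7


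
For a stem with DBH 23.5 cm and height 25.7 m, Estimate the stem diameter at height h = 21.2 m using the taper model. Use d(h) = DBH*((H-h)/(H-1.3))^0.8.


Taper: d(h) = DBH * ((H - h) / (H - 1.3))^0.8
Numerator = H - h = 25.7 - 21.2 = 4.5 m
Denominator = H - 1.3 = 25.7 - 1.3 = 24.4 m
Ratio = 4.5 / 24.4 = 0.18443
d = 23.5 * 0.18443^0.8 = 6.1 cm

6.1


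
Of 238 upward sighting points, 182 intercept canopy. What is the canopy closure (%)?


Formula: Canopy closure = covered points / total points * 100
Closure = 182 / 238 * 100
Closure = 0.7647 * 100 = 76.5%

76.5


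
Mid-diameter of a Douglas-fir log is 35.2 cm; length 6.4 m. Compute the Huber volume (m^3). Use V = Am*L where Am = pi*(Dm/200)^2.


Huber: V = Am * L,  Am = pi*(Dm/200)^2
Am = pi*(35.2/200)^2 = 0.097314 m^2
V = 0.097314*6.4 = 0.6228 m^3

0.6228


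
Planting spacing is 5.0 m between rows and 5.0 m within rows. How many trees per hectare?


Formula: TPH = 10000 m^2/ha / (spacing_x * spacing_y)
Area per tree = 5.0 m * 5.0 m = 25.0 m^2
TPH = 10000 / 25.0 = 400 trees/ha

400


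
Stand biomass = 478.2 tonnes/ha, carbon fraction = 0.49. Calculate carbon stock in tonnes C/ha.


Formula: Carbon Stock = Biomass * Carbon Fraction
C = 478.2 t/ha * 0.49
C = 234.3 t C/ha

234.3


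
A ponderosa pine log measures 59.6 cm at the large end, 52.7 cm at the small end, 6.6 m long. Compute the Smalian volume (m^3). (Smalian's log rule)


Smalian: V = (A1 + A2)/2 * L,  A = pi*(D/200)^2
A1 = pi*(59.6/200)^2 = 0.278986 m^2
A2 = pi*(52.7/200)^2 = 0.218128 m^2
V = (0.278986+0.218128)/2*6.6 = 1.6405 m^3

1.6405


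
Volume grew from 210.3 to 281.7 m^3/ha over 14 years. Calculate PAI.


Formula: PAI = (V_T2 - V_T1) / (T2 - T1)
Volume increment = 281.7 - 210.3 = 71.4 m^3/ha
PAI = 71.4 / 14 = 5.1 m^3/ha/year

5.1


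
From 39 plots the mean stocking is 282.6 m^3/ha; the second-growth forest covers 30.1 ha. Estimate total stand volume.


Formula: Total Volume = Mean Volume per ha * Total Area
Total Volume = 282.6 m^3/ha * 30.1 ha
Total Volume = 8506 m^3

8506


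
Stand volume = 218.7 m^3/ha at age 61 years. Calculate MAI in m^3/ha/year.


Formula: MAI = Total Volume / Stand Age
MAI = 218.7 m^3/ha / 61 years
MAI = 3.59 m^3/ha/year

3.59


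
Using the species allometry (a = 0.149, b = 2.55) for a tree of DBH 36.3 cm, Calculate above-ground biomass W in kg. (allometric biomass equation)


Formula: W = a * DBH^b  (allometric power law)
DBH^b = 36.3^2.55 = 9500.8376
W = 0.149 * 9500.8376 = 1415.6 kg

1415.6


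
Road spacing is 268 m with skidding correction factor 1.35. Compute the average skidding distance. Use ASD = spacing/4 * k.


Formula: ASD = (spacing / 4) * correction
Uncorrected distance = spacing / 4 = 268 / 4 = 67 m
ASD = 67 * 1.35 = 90 m

90


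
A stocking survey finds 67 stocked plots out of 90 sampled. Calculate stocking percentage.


Formula: Stocking % = stocked plots / total plots * 100
Stocking = 67 / 90 * 100
Stocking = 0.7444 * 100 = 74.4%

74.4


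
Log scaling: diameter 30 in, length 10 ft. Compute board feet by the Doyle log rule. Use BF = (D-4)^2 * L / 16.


Doyle: BF = (D - 4)^2 * L / 16
Adjusted diameter = 30 - 4 = 26 in
(D-4)^2 = 26^2 = 676
BF = 676 * 10 / 16 = 423 BF

423


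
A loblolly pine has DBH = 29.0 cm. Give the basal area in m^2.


Formula: BA = pi * (DBH/2)^2 / 10000  (cm^2 to m^2)
Radius = DBH/2 = 29.0/2 = 14.5 cm
BA = pi * 14.5^2 / 10000
   = 660.5199 cm^2 / 10000
   = 0.0661 m^2

0.0661


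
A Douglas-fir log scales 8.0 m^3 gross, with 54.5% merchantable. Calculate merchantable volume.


Formula: MV = V_total * (merchantable_pct / 100)
Merchantable fraction = 54.5% / 100 = 0.545
MV = 8.0 m^3 * 0.545 = 4.36 m^3

4.36


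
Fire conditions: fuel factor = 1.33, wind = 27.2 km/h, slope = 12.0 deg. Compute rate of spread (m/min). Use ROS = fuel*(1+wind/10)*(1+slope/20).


Formula: ROS = fuel * (1 + wind/10) * (1 + slope/20)
Wind factor = 1 + 27.2/10 = 3.72
Slope factor = 1 + 12.0/20 = 1.6
ROS = 1.33 * 3.72 * 1.6 = 7.92 m/min

7.92


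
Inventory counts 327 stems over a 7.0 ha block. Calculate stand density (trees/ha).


Formula: Stand Density = N_trees / Area_ha
Density = 327 trees / 7.0 ha
Density = 47 trees/ha

47


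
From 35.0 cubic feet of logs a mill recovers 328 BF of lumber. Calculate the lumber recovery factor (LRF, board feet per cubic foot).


Formula: LRF = Lumber Output (BF) / Log Input (ft^3)
LRF = 328 BF / 35.0 ft^3
LRF = 9.37 BF/ft^3

9.37


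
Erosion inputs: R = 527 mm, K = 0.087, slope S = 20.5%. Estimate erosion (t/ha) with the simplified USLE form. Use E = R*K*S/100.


Formula: E = R * K * S / 100  (simplified USLE)
R * K = 527 * 0.087 = 45.849
E = 45.849 * 20.5 / 100 = 9.4 t/ha

9.4


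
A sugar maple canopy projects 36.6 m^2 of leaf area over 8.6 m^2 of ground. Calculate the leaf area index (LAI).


Formula: LAI = total leaf area / ground area  (dimensionless)
LAI = 36.6 m^2 / 8.6 m^2
LAI = 4.26

4.26


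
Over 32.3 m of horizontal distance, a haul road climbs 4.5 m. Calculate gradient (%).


Formula: Gradient = rise / run * 100
Gradient = 4.5 / 32.3 * 100 = 13.9%

13.9


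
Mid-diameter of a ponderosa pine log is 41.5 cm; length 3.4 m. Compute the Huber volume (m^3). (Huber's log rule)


Huber: V = Am * L,  Am = pi*(Dm/200)^2
Am = pi*(41.5/200)^2 = 0.135265 m^2
V = 0.135265*3.4 = 0.4599 m^3

0.4599


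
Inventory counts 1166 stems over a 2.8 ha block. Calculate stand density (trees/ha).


Formula: Stand Density = N_trees / Area_ha
Density = 1166 trees / 2.8 ha
Density = 416 trees/ha

416


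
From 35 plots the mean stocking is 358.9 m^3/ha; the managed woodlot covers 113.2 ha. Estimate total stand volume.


Formula: Total Volume = Mean Volume per ha * Total Area
Total Volume = 358.9 m^3/ha * 113.2 ha
Total Volume = 40627 m^3

40627


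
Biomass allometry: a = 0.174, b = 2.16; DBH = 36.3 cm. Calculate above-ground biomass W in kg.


Formula: W = a * DBH^b  (allometric power law)
DBH^b = 36.3^2.16 = 2340.9833
W = 0.174 * 2340.9833 = 407.3 kg

407.3


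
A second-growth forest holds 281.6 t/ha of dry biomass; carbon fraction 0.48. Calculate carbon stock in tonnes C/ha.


Formula: Carbon Stock = Biomass * Carbon Fraction
C = 281.6 t/ha * 0.48
C = 135.2 t C/ha

135.2


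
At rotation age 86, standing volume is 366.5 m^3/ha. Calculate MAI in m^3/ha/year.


Formula: MAI = Total Volume / Stand Age
MAI = 366.5 m^3/ha / 86 years
MAI = 4.26 m^3/ha/year

4.26


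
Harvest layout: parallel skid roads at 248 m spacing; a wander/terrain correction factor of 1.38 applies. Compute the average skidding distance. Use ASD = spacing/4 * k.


Formula: ASD = (spacing / 4) * correction
Uncorrected distance = spacing / 4 = 248 / 4 = 62 m
ASD = 62 * 1.38 = 86 m

86


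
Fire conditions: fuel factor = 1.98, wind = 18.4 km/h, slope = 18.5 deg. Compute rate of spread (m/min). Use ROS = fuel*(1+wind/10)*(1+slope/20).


Formula: ROS = fuel * (1 + wind/10) * (1 + slope/20)
Wind factor = 1 + 18.4/10 = 2.84
Slope factor = 1 + 18.5/20 = 1.925
ROS = 1.98 * 2.84 * 1.925 = 10.82 m/min

10.82


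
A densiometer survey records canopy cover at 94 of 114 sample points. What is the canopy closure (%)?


Formula: Canopy closure = covered points / total points * 100
Closure = 94 / 114 * 100
Closure = 0.8246 * 100 = 82.5%

82.5


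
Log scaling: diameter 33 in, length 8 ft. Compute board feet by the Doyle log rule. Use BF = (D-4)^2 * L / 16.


Doyle: BF = (D - 4)^2 * L / 16
Adjusted diameter = 33 - 4 = 29 in
(D-4)^2 = 29^2 = 841
BF = 841 * 8 / 16 = 421 BF

421


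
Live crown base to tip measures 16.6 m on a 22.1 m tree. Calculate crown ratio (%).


Formula: Crown Ratio = (Crown Length / Total Height) * 100
CR = (16.6 m / 22.1 m) * 100
CR = 0.7511 * 100 = 75.1%

75.1


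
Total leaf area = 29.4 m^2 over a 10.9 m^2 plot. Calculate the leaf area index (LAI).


Formula: LAI = total leaf area / ground area  (dimensionless)
LAI = 29.4 m^2 / 10.9 m^2
LAI = 2.7

2.7


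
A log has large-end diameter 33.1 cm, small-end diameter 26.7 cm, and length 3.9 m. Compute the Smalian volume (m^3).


Smalian: V = (A1 + A2)/2 * L,  A = pi*(D/200)^2
A1 = pi*(33.1/200)^2 = 0.086049 m^2
A2 = pi*(26.7/200)^2 = 0.05599 m^2
V = (0.086049+0.05599)/2*3.9 = 0.277 m^3

0.277


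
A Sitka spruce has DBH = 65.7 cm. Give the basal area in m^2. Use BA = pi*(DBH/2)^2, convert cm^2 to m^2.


Formula: BA = pi * (DBH/2)^2 / 10000  (cm^2 to m^2)
Radius = DBH/2 = 65.7/2 = 32.85 cm
BA = pi * 32.85^2 / 10000
   = 3390.1633 cm^2 / 10000
   = 0.339 m^2

0.339


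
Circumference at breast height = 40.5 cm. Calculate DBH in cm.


Formula: DBH = C / pi
DBH = 40.5 / pi
pi = 3.14159...
DBH = 12.9 cm

12.9


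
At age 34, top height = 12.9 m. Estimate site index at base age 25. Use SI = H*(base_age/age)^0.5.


Formula: SI = H_dom * (base_age / age)^0.5
Age ratio = 25 / 34 = 0.73529
sqrt(age_ratio) = 0.85749
SI = 12.9 * 0.85749 = 11.1 m

11.1


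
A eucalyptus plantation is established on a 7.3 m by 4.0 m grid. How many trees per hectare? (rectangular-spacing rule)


Formula: TPH = 10000 m^2/ha / (spacing_x * spacing_y)
Area per tree = 7.3 m * 4.0 m = 29.2 m^2
TPH = 10000 / 29.2 = 342 trees/ha

342


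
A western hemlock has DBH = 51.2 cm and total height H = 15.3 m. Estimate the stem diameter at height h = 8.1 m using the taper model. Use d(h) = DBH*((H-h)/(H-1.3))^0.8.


Taper: d(h) = DBH * ((H - h) / (H - 1.3))^0.8
Numerator = H - h = 15.3 - 8.1 = 7.2 m
Denominator = H - 1.3 = 15.3 - 1.3 = 14.0 m
Ratio = 7.2 / 14.0 = 0.51429
d = 51.2 * 0.51429^0.8 = 30.1 cm

30.1


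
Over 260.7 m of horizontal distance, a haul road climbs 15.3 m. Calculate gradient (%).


Formula: Gradient = rise / run * 100
Gradient = 15.3 / 260.7 * 100 = 5.9%

5.9


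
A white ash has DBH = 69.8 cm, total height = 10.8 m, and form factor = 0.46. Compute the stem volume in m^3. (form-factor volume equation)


Formula: V = pi * (DBH/200)^2 * H * ff
Radius = DBH/200 = 69.8/200 = 0.349 m
Radius^2 = 0.349^2 = 0.121801 m^2
V = pi * 0.121801 * 10.8 * 0.46
V = 1.901 m^3

1.901


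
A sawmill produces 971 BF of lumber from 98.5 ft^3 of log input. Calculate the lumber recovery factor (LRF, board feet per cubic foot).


Formula: LRF = Lumber Output (BF) / Log Input (ft^3)
LRF = 971 BF / 98.5 ft^3
LRF = 9.86 BF/ft^3

9.86


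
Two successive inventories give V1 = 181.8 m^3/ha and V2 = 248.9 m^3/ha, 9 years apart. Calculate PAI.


Formula: PAI = (V_T2 - V_T1) / (T2 - T1)
Volume increment = 248.9 - 181.8 = 67.1 m^3/ha
PAI = 67.1 / 9 = 7.46 m^3/ha/year

7.46


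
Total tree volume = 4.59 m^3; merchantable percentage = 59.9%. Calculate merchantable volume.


Formula: MV = V_total * (merchantable_pct / 100)
Merchantable fraction = 59.9% / 100 = 0.599
MV = 4.59 m^3 * 0.599 = 2.749 m^3

2.749


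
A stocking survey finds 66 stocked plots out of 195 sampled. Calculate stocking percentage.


Formula: Stocking % = stocked plots / total plots * 100
Stocking = 66 / 195 * 100
Stocking = 0.3385 * 100 = 33.8%

33.8


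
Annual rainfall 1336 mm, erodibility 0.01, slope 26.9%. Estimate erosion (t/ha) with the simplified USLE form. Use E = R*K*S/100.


Formula: E = R * K * S / 100  (simplified USLE)
R * K = 1336 * 0.01 = 13.36
E = 13.36 * 26.9 / 100 = 3.59 t/ha

3.59


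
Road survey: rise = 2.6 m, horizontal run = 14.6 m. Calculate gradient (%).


Formula: Gradient = rise / run * 100
Gradient = 2.6 / 14.6 * 100 = 17.8%

17.8


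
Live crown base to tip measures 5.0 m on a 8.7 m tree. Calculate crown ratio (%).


Formula: Crown Ratio = (Crown Length / Total Height) * 100
CR = (5.0 m / 8.7 m) * 100
CR = 0.5747 * 100 = 57.5%

57.5


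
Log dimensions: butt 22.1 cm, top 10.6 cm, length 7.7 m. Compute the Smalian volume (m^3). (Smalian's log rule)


Smalian: V = (A1 + A2)/2 * L,  A = pi*(D/200)^2
A1 = pi*(22.1/200)^2 = 0.03836 m^2
A2 = pi*(10.6/200)^2 = 0.008825 m^2
V = (0.03836+0.008825)/2*7.7 = 0.1817 m^3

0.1817


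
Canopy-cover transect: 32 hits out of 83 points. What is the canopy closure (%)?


Formula: Canopy closure = covered points / total points * 100
Closure = 32 / 83 * 100
Closure = 0.3855 * 100 = 38.6%

38.6


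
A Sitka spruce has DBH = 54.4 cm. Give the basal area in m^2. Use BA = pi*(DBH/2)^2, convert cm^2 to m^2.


Formula: BA = pi * (DBH/2)^2 / 10000  (cm^2 to m^2)
Radius = DBH/2 = 54.4/2 = 27.2 cm
BA = pi * 27.2^2 / 10000
   = 2324.2759 cm^2 / 10000
   = 0.2324 m^2

0.2324


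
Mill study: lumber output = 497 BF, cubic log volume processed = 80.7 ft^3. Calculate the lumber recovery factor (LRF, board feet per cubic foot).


Formula: LRF = Lumber Output (BF) / Log Input (ft^3)
LRF = 497 BF / 80.7 ft^3
LRF = 6.16 BF/ft^3

6.16


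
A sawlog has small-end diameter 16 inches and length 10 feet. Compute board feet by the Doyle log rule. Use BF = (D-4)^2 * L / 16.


Doyle: BF = (D - 4)^2 * L / 16
Adjusted diameter = 16 - 4 = 12 in
(D-4)^2 = 12^2 = 144
BF = 144 * 10 / 16 = 90 BF

90


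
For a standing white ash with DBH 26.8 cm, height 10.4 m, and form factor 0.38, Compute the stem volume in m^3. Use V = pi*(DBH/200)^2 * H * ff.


Formula: V = pi * (DBH/200)^2 * H * ff
Radius = DBH/200 = 26.8/200 = 0.134 m
Radius^2 = 0.134^2 = 0.017956 m^2
V = pi * 0.017956 * 10.4 * 0.38
V = 0.223 m^3

0.223


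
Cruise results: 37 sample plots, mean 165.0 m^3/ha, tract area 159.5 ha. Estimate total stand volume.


Formula: Total Volume = Mean Volume per ha * Total Area
Total Volume = 165.0 m^3/ha * 159.5 ha
Total Volume = 26318 m^3

26318


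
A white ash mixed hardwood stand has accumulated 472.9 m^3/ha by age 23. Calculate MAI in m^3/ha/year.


Formula: MAI = Total Volume / Stand Age
MAI = 472.9 m^3/ha / 23 years
MAI = 20.56 m^3/ha/year

20.56


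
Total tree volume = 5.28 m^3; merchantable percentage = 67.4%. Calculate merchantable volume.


Formula: MV = V_total * (merchantable_pct / 100)
Merchantable fraction = 67.4% / 100 = 0.674
MV = 5.28 m^3 * 0.674 = 3.559 m^3

3.559


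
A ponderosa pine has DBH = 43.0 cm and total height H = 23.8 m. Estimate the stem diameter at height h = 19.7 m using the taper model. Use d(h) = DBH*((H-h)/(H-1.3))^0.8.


Taper: d(h) = DBH * ((H - h) / (H - 1.3))^0.8
Numerator = H - h = 23.8 - 19.7 = 4.1 m
Denominator = H - 1.3 = 23.8 - 1.3 = 22.5 m
Ratio = 4.1 / 22.5 = 0.18222
d = 43.0 * 0.18222^0.8 = 11.0 cm

11.0


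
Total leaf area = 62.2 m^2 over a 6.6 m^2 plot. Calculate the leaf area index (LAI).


Formula: LAI = total leaf area / ground area  (dimensionless)
LAI = 62.2 m^2 / 6.6 m^2
LAI = 9.42

9.42


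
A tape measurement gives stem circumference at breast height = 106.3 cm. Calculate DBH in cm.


Formula: DBH = C / pi
DBH = 106.3 / pi
pi = 3.14159...
DBH = 33.8 cm

33.8


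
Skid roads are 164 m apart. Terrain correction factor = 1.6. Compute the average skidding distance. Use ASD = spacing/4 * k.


Formula: ASD = (spacing / 4) * correction
Uncorrected distance = spacing / 4 = 164 / 4 = 41 m
ASD = 41 * 1.6 = 66 m

66


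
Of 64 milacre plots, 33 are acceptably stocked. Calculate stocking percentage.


Formula: Stocking % = stocked plots / total plots * 100
Stocking = 33 / 64 * 100
Stocking = 0.5156 * 100 = 51.6%

51.6


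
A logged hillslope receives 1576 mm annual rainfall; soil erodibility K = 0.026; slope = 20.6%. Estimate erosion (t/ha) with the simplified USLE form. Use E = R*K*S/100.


Formula: E = R * K * S / 100  (simplified USLE)
R * K = 1576 * 0.026 = 40.976
E = 40.976 * 20.6 / 100 = 8.44 t/ha

8.44


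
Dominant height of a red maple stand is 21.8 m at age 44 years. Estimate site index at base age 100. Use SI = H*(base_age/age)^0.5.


Formula: SI = H_dom * (base_age / age)^0.5
Age ratio = 100 / 44 = 2.27273
sqrt(age_ratio) = 1.50756
SI = 21.8 * 1.50756 = 32.9 m

32.9


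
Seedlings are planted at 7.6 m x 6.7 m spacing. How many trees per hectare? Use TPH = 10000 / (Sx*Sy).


Formula: TPH = 10000 m^2/ha / (spacing_x * spacing_y)
Area per tree = 7.6 m * 6.7 m = 50.92 m^2
TPH = 10000 / 50.92 = 196 trees/ha

196


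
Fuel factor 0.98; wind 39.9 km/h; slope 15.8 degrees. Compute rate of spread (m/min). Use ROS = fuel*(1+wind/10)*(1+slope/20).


Formula: ROS = fuel * (1 + wind/10) * (1 + slope/20)
Wind factor = 1 + 39.9/10 = 4.99
Slope factor = 1 + 15.8/20 = 1.79
ROS = 0.98 * 4.99 * 1.79 = 8.75 m/min

8.75


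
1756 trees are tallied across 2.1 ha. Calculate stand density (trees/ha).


Formula: Stand Density = N_trees / Area_ha
Density = 1756 trees / 2.1 ha
Density = 836 trees/ha

836


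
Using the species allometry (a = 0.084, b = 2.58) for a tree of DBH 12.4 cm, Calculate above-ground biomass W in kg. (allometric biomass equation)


Formula: W = a * DBH^b  (allometric power law)
DBH^b = 12.4^2.58 = 662.2591
W = 0.084 * 662.2591 = 55.6 kg

55.6


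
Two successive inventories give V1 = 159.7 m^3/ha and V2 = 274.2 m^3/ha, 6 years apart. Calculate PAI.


Formula: PAI = (V_T2 - V_T1) / (T2 - T1)
Volume increment = 274.2 - 159.7 = 114.5 m^3/ha
PAI = 114.5 / 6 = 19.08 m^3/ha/year

19.08


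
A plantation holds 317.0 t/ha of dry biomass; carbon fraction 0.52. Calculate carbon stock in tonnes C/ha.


Formula: Carbon Stock = Biomass * Carbon Fraction
C = 317.0 t/ha * 0.52
C = 164.8 t C/ha

164.8


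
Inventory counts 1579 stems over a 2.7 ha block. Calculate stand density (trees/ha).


Formula: Stand Density = N_trees / Area_ha
Density = 1579 trees / 2.7 ha
Density = 585 trees/ha

585


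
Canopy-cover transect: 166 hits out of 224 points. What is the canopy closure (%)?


Formula: Canopy closure = covered points / total points * 100
Closure = 166 / 224 * 100
Closure = 0.7411 * 100 = 74.1%

74.1


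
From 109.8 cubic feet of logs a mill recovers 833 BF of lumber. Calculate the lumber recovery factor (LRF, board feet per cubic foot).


Formula: LRF = Lumber Output (BF) / Log Input (ft^3)
LRF = 833 BF / 109.8 ft^3
LRF = 7.59 BF/ft^3

7.59


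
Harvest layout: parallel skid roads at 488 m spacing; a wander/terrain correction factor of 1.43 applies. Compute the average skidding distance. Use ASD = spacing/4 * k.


Formula: ASD = (spacing / 4) * correction
Uncorrected distance = spacing / 4 = 488 / 4 = 122 m
ASD = 122 * 1.43 = 174 m

174


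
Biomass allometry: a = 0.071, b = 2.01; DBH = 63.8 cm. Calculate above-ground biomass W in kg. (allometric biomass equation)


Formula: W = a * DBH^b  (allometric power law)
DBH^b = 63.8^2.01 = 4243.1615
W = 0.071 * 4243.1615 = 301.3 kg

301.3


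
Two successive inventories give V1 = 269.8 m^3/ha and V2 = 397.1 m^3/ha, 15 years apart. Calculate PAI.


Formula: PAI = (V_T2 - V_T1) / (T2 - T1)
Volume increment = 397.1 - 269.8 = 127.3 m^3/ha
PAI = 127.3 / 15 = 8.49 m^3/ha/year

8.49


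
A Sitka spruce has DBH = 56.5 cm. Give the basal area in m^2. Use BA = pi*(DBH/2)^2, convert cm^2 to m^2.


Formula: BA = pi * (DBH/2)^2 / 10000  (cm^2 to m^2)
Radius = DBH/2 = 56.5/2 = 28.25 cm
BA = pi * 28.25^2 / 10000
   = 2507.1873 cm^2 / 10000
   = 0.2507 m^2

0.2507


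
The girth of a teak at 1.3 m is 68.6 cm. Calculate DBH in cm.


Formula: DBH = C / pi
DBH = 68.6 / pi
pi = 3.14159...
DBH = 21.8 cm

21.8


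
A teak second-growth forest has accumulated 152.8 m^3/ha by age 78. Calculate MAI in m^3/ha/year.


Formula: MAI = Total Volume / Stand Age
MAI = 152.8 m^3/ha / 78 years
MAI = 1.96 m^3/ha/year

1.96


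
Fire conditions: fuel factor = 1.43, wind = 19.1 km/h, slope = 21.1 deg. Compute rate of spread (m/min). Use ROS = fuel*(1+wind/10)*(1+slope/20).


Formula: ROS = fuel * (1 + wind/10) * (1 + slope/20)
Wind factor = 1 + 19.1/10 = 2.91
Slope factor = 1 + 21.1/20 = 2.055
ROS = 1.43 * 2.91 * 2.055 = 8.55 m/min

8.55


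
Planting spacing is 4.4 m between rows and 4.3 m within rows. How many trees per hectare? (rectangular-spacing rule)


Formula: TPH = 10000 m^2/ha / (spacing_x * spacing_y)
Area per tree = 4.4 m * 4.3 m = 18.92 m^2
TPH = 10000 / 18.92 = 529 trees/ha

529


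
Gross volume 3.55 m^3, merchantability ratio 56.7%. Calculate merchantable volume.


Formula: MV = V_total * (merchantable_pct / 100)
Merchantable fraction = 56.7% / 100 = 0.567
MV = 3.55 m^3 * 0.567 = 2.013 m^3

2.013


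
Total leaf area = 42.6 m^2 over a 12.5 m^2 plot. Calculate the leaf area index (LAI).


Formula: LAI = total leaf area / ground area  (dimensionless)
LAI = 42.6 m^2 / 12.5 m^2
LAI = 3.41

3.41


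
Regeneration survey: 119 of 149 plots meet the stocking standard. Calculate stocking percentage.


Formula: Stocking % = stocked plots / total plots * 100
Stocking = 119 / 149 * 100
Stocking = 0.7987 * 100 = 79.9%

79.9


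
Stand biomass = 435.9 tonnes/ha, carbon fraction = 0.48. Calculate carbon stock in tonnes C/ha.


Formula: Carbon Stock = Biomass * Carbon Fraction
C = 435.9 t/ha * 0.48
C = 209.2 t C/ha

209.2


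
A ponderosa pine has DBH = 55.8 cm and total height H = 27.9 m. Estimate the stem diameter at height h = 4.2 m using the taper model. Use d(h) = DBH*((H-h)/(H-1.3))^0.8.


Taper: d(h) = DBH * ((H - h) / (H - 1.3))^0.8
Numerator = H - h = 27.9 - 4.2 = 23.7 m
Denominator = H - 1.3 = 27.9 - 1.3 = 26.6 m
Ratio = 23.7 / 26.6 = 0.89098
d = 55.8 * 0.89098^0.8 = 50.9 cm

50.9


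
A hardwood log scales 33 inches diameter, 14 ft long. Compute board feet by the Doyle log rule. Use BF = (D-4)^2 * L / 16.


Doyle: BF = (D - 4)^2 * L / 16
Adjusted diameter = 33 - 4 = 29 in
(D-4)^2 = 29^2 = 841
BF = 841 * 14 / 16 = 736 BF

736


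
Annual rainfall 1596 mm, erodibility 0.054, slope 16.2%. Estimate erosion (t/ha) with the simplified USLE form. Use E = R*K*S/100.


Formula: E = R * K * S / 100  (simplified USLE)
R * K = 1596 * 0.054 = 86.184
E = 86.184 * 16.2 / 100 = 13.96 t/ha

13.96


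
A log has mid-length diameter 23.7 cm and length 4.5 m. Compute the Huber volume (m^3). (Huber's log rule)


Huber: V = Am * L,  Am = pi*(Dm/200)^2
Am = pi*(23.7/200)^2 = 0.044115 m^2
V = 0.044115*4.5 = 0.1985 m^3

0.1985


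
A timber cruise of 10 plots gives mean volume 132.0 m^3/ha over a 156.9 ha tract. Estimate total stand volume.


Formula: Total Volume = Mean Volume per ha * Total Area
Total Volume = 132.0 m^3/ha * 156.9 ha
Total Volume = 20711 m^3

20711


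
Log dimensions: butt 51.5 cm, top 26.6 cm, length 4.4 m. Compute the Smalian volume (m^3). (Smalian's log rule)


Smalian: V = (A1 + A2)/2 * L,  A = pi*(D/200)^2
A1 = pi*(51.5/200)^2 = 0.208307 m^2
A2 = pi*(26.6/200)^2 = 0.055572 m^2
V = (0.208307+0.055572)/2*4.4 = 0.5805 m^3

0.5805


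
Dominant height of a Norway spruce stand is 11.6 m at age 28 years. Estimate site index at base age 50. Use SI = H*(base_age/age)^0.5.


Formula: SI = H_dom * (base_age / age)^0.5
Age ratio = 50 / 28 = 1.78571
sqrt(age_ratio) = 1.33631
SI = 11.6 * 1.33631 = 15.5 m

15.5


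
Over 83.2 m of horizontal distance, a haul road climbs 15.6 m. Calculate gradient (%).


Formula: Gradient = rise / run * 100
Gradient = 15.6 / 83.2 * 100 = 18.8%

18.8


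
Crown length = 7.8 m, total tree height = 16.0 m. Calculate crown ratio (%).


Formula: Crown Ratio = (Crown Length / Total Height) * 100
CR = (7.8 m / 16.0 m) * 100
CR = 0.4875 * 100 = 48.8%

48.8


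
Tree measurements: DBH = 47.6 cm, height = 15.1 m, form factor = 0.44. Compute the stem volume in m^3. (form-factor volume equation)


Formula: V = pi * (DBH/200)^2 * H * ff
Radius = DBH/200 = 47.6/200 = 0.238 m
Radius^2 = 0.238^2 = 0.056644 m^2
V = pi * 0.056644 * 15.1 * 0.44
V = 1.182 m^3

1.182


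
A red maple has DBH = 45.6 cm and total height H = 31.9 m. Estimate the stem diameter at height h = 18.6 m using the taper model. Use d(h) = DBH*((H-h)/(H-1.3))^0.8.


Taper: d(h) = DBH * ((H - h) / (H - 1.3))^0.8
Numerator = H - h = 31.9 - 18.6 = 13.3 m
Denominator = H - 1.3 = 31.9 - 1.3 = 30.6 m
Ratio = 13.3 / 30.6 = 0.43464
d = 45.6 * 0.43464^0.8 = 23.4 cm

23.4


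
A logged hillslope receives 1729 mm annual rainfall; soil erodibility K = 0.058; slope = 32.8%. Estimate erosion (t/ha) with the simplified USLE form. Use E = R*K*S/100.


Formula: E = R * K * S / 100  (simplified USLE)
R * K = 1729 * 0.058 = 100.282
E = 100.282 * 32.8 / 100 = 32.89 t/ha

32.89


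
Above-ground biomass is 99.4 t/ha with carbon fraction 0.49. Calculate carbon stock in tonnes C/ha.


Formula: Carbon Stock = Biomass * Carbon Fraction
C = 99.4 t/ha * 0.49
C = 48.7 t C/ha

48.7


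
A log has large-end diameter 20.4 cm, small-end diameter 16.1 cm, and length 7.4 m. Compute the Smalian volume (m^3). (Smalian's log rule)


Smalian: V = (A1 + A2)/2 * L,  A = pi*(D/200)^2
A1 = pi*(20.4/200)^2 = 0.032685 m^2
A2 = pi*(16.1/200)^2 = 0.020358 m^2
V = (0.032685+0.020358)/2*7.4 = 0.1963 m^3

0.1963


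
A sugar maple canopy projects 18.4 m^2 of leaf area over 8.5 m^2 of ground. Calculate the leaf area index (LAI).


Formula: LAI = total leaf area / ground area  (dimensionless)
LAI = 18.4 m^2 / 8.5 m^2
LAI = 2.16

2.16


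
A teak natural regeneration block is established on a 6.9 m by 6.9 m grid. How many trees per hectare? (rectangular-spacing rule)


Formula: TPH = 10000 m^2/ha / (spacing_x * spacing_y)
Area per tree = 6.9 m * 6.9 m = 47.61 m^2
TPH = 10000 / 47.61 = 210 trees/ha

210


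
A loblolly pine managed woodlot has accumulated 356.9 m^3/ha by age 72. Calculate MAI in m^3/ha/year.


Formula: MAI = Total Volume / Stand Age
MAI = 356.9 m^3/ha / 72 years
MAI = 4.96 m^3/ha/year

4.96


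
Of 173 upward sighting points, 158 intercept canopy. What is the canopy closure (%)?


Formula: Canopy closure = covered points / total points * 100
Closure = 158 / 173 * 100
Closure = 0.9133 * 100 = 91.3%

91.3


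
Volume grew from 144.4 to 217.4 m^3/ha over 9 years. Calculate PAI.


Formula: PAI = (V_T2 - V_T1) / (T2 - T1)
Volume increment = 217.4 - 144.4 = 73.0 m^3/ha
PAI = 73.0 / 9 = 8.11 m^3/ha/year

8.11


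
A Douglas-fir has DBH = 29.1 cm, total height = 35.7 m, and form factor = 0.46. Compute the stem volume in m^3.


Formula: V = pi * (DBH/200)^2 * H * ff
Radius = DBH/200 = 29.1/200 = 0.1455 m
Radius^2 = 0.1455^2 = 0.02117025 m^2
V = pi * 0.02117025 * 35.7 * 0.46
V = 1.092 m^3

1.092


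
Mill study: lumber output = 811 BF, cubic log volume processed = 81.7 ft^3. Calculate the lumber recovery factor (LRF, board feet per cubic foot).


Formula: LRF = Lumber Output (BF) / Log Input (ft^3)
LRF = 811 BF / 81.7 ft^3
LRF = 9.93 BF/ft^3

9.93


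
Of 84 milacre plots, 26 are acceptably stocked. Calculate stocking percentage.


Formula: Stocking % = stocked plots / total plots * 100
Stocking = 26 / 84 * 100
Stocking = 0.3095 * 100 = 31.0%

31.0


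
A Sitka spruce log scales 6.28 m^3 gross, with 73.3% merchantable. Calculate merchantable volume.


Formula: MV = V_total * (merchantable_pct / 100)
Merchantable fraction = 73.3% / 100 = 0.733
MV = 6.28 m^3 * 0.733 = 4.603 m^3

4.603


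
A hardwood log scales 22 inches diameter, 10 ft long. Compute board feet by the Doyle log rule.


Doyle: BF = (D - 4)^2 * L / 16
Adjusted diameter = 22 - 4 = 18 in
(D-4)^2 = 18^2 = 324
BF = 324 * 10 / 16 = 203 BF

203


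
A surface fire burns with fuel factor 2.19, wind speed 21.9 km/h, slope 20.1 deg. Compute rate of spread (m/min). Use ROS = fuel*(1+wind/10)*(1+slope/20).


Formula: ROS = fuel * (1 + wind/10) * (1 + slope/20)
Wind factor = 1 + 21.9/10 = 3.19
Slope factor = 1 + 20.1/20 = 2.005
ROS = 2.19 * 3.19 * 2.005 = 14.01 m/min

14.01


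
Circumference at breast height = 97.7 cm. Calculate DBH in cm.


Formula: DBH = C / pi
DBH = 97.7 / pi
pi = 3.14159...
DBH = 31.1 cm

31.1


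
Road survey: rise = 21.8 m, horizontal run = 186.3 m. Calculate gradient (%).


Formula: Gradient = rise / run * 100
Gradient = 21.8 / 186.3 * 100 = 11.7%

11.7


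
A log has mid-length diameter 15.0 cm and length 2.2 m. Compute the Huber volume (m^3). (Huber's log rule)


Huber: V = Am * L,  Am = pi*(Dm/200)^2
Am = pi*(15.0/200)^2 = 0.017671 m^2
V = 0.017671*2.2 = 0.0389 m^3

0.0389


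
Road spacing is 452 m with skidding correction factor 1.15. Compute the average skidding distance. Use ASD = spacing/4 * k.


Formula: ASD = (spacing / 4) * correction
Uncorrected distance = spacing / 4 = 452 / 4 = 113 m
ASD = 113 * 1.15 = 130 m

130


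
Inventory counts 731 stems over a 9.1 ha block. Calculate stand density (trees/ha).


Formula: Stand Density = N_trees / Area_ha
Density = 731 trees / 9.1 ha
Density = 80 trees/ha

80


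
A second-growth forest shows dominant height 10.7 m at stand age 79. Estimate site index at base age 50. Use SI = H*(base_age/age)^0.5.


Formula: SI = H_dom * (base_age / age)^0.5
Age ratio = 50 / 79 = 0.63291
sqrt(age_ratio) = 0.79556
SI = 10.7 * 0.79556 = 8.5 m

8.5


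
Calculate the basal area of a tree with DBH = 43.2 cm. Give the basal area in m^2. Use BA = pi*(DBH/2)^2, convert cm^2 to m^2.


Formula: BA = pi * (DBH/2)^2 / 10000  (cm^2 to m^2)
Radius = DBH/2 = 43.2/2 = 21.6 cm
BA = pi * 21.6^2 / 10000
   = 1465.7415 cm^2 / 10000
   = 0.1466 m^2

0.1466


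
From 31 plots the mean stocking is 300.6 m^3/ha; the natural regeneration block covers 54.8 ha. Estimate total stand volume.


Formula: Total Volume = Mean Volume per ha * Total Area
Total Volume = 300.6 m^3/ha * 54.8 ha
Total Volume = 16473 m^3

16473


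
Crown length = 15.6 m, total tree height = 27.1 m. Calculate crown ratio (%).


Formula: Crown Ratio = (Crown Length / Total Height) * 100
CR = (15.6 m / 27.1 m) * 100
CR = 0.5756 * 100 = 57.6%

57.6


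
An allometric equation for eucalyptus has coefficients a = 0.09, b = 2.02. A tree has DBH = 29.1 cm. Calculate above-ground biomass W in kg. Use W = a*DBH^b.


Formula: W = a * DBH^b  (allometric power law)
DBH^b = 29.1^2.02 = 905.8657
W = 0.09 * 905.8657 = 81.5 kg

81.5


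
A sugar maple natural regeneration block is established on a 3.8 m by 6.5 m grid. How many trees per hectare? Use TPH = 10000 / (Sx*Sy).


Formula: TPH = 10000 m^2/ha / (spacing_x * spacing_y)
Area per tree = 3.8 m * 6.5 m = 24.7 m^2
TPH = 10000 / 24.7 = 405 trees/ha

405


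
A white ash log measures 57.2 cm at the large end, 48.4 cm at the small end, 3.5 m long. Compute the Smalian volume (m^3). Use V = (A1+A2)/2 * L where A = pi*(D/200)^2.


Smalian: V = (A1 + A2)/2 * L,  A = pi*(D/200)^2
A1 = pi*(57.2/200)^2 = 0.25697 m^2
A2 = pi*(48.4/200)^2 = 0.183984 m^2
V = (0.25697+0.183984)/2*3.5 = 0.7717 m^3

0.7717


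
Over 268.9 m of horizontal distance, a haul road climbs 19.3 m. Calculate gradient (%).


Formula: Gradient = rise / run * 100
Gradient = 19.3 / 268.9 * 100 = 7.2%

7.2


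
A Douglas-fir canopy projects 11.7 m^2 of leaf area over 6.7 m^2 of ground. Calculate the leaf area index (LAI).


Formula: LAI = total leaf area / ground area  (dimensionless)
LAI = 11.7 m^2 / 6.7 m^2
LAI = 1.75

1.75


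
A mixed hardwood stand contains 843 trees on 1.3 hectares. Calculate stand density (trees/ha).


Formula: Stand Density = N_trees / Area_ha
Density = 843 trees / 1.3 ha
Density = 648 trees/ha

648


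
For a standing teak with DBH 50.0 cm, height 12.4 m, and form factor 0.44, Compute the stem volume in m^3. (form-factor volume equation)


Formula: V = pi * (DBH/200)^2 * H * ff
Radius = DBH/200 = 50.0/200 = 0.25 m
Radius^2 = 0.25^2 = 0.0625 m^2
V = pi * 0.0625 * 12.4 * 0.44
V = 1.071 m^3

1.071


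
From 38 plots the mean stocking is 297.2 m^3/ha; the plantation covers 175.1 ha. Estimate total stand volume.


Formula: Total Volume = Mean Volume per ha * Total Area
Total Volume = 297.2 m^3/ha * 175.1 ha
Total Volume = 52040 m^3

52040


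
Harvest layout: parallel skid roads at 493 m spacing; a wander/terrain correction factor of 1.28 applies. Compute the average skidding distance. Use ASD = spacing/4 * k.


Formula: ASD = (spacing / 4) * correction
Uncorrected distance = spacing / 4 = 493 / 4 = 123.25 m
ASD = 123.25 * 1.28 = 158 m

158


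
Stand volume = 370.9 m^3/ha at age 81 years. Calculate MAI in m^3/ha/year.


Formula: MAI = Total Volume / Stand Age
MAI = 370.9 m^3/ha / 81 years
MAI = 4.58 m^3/ha/year

4.58


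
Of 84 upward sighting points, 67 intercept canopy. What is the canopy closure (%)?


Formula: Canopy closure = covered points / total points * 100
Closure = 67 / 84 * 100
Closure = 0.7976 * 100 = 79.8%

79.8


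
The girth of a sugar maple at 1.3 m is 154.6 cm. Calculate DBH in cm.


Formula: DBH = C / pi
DBH = 154.6 / pi
pi = 3.14159...
DBH = 49.2 cm

49.2


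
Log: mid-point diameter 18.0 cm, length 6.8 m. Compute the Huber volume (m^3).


Huber: V = Am * L,  Am = pi*(Dm/200)^2
Am = pi*(18.0/200)^2 = 0.025447 m^2
V = 0.025447*6.8 = 0.173 m^3

0.173


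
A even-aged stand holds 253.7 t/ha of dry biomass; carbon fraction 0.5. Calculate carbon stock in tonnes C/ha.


Formula: Carbon Stock = Biomass * Carbon Fraction
C = 253.7 t/ha * 0.5
C = 126.9 t C/ha

126.9


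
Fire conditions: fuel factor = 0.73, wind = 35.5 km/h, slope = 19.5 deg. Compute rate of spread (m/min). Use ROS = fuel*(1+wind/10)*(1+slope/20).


Formula: ROS = fuel * (1 + wind/10) * (1 + slope/20)
Wind factor = 1 + 35.5/10 = 4.55
Slope factor = 1 + 19.5/20 = 1.975
ROS = 0.73 * 4.55 * 1.975 = 6.56 m/min

6.56


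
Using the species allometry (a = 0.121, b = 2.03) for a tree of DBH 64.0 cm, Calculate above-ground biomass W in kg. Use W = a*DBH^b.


Formula: W = a * DBH^b  (allometric power law)
DBH^b = 64.0^2.03 = 4640.2924
W = 0.121 * 4640.2924 = 561.5 kg

561.5


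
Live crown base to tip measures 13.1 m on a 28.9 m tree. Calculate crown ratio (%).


Formula: Crown Ratio = (Crown Length / Total Height) * 100
CR = (13.1 m / 28.9 m) * 100
CR = 0.4533 * 100 = 45.3%

45.3


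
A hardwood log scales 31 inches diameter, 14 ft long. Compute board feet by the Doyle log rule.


Doyle: BF = (D - 4)^2 * L / 16
Adjusted diameter = 31 - 4 = 27 in
(D-4)^2 = 27^2 = 729
BF = 729 * 14 / 16 = 638 BF

638


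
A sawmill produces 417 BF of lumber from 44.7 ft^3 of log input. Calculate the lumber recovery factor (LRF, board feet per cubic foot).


Formula: LRF = Lumber Output (BF) / Log Input (ft^3)
LRF = 417 BF / 44.7 ft^3
LRF = 9.33 BF/ft^3

9.33


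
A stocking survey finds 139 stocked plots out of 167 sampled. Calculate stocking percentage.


Formula: Stocking % = stocked plots / total plots * 100
Stocking = 139 / 167 * 100
Stocking = 0.8323 * 100 = 83.2%

83.2


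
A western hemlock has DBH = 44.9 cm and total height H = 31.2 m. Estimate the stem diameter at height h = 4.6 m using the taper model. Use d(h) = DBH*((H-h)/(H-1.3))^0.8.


Taper: d(h) = DBH * ((H - h) / (H - 1.3))^0.8
Numerator = H - h = 31.2 - 4.6 = 26.6 m
Denominator = H - 1.3 = 31.2 - 1.3 = 29.9 m
Ratio = 26.6 / 29.9 = 0.88963
d = 44.9 * 0.88963^0.8 = 40.9 cm

40.9


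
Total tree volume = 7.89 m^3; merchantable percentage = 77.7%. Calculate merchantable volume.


Formula: MV = V_total * (merchantable_pct / 100)
Merchantable fraction = 77.7% / 100 = 0.777
MV = 7.89 m^3 * 0.777 = 6.131 m^3

6.131


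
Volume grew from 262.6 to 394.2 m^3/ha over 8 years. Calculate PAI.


Formula: PAI = (V_T2 - V_T1) / (T2 - T1)
Volume increment = 394.2 - 262.6 = 131.6 m^3/ha
PAI = 131.6 / 8 = 16.45 m^3/ha/year

16.45


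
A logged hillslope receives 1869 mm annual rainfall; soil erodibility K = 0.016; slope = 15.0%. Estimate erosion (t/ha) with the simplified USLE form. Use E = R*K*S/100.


Formula: E = R * K * S / 100  (simplified USLE)
R * K = 1869 * 0.016 = 29.904
E = 29.904 * 15.0 / 100 = 4.49 t/ha

4.49


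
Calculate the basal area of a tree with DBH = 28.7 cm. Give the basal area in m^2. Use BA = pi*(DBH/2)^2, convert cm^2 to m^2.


Formula: BA = pi * (DBH/2)^2 / 10000  (cm^2 to m^2)
Radius = DBH/2 = 28.7/2 = 14.35 cm
BA = pi * 14.35^2 / 10000
   = 646.9246 cm^2 / 10000
   = 0.0647 m^2

0.0647


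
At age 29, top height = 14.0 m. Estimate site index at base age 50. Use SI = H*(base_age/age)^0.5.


Formula: SI = H_dom * (base_age / age)^0.5
Age ratio = 50 / 29 = 1.72414
sqrt(age_ratio) = 1.31306
SI = 14.0 * 1.31306 = 18.4 m

18.4


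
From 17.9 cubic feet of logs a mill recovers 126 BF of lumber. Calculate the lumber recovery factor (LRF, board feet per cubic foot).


Formula: LRF = Lumber Output (BF) / Log Input (ft^3)
LRF = 126 BF / 17.9 ft^3
LRF = 7.04 BF/ft^3

7.04


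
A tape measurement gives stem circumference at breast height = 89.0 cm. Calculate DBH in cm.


Formula: DBH = C / pi
DBH = 89.0 / pi
pi = 3.14159...
DBH = 28.3 cm

28.3


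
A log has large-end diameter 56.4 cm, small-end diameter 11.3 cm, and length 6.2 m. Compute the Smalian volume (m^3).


Smalian: V = (A1 + A2)/2 * L,  A = pi*(D/200)^2
A1 = pi*(56.4/200)^2 = 0.249832 m^2
A2 = pi*(11.3/200)^2 = 0.010029 m^2
V = (0.249832+0.010029)/2*6.2 = 0.8056 m^3

0.8056


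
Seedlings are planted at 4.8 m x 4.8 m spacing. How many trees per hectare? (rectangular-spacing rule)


Formula: TPH = 10000 m^2/ha / (spacing_x * spacing_y)
Area per tree = 4.8 m * 4.8 m = 23.04 m^2
TPH = 10000 / 23.04 = 434 trees/ha

434


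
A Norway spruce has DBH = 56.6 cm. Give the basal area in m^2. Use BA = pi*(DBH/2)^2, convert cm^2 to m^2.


Formula: BA = pi * (DBH/2)^2 / 10000  (cm^2 to m^2)
Radius = DBH/2 = 56.6/2 = 28.3 cm
BA = pi * 28.3^2 / 10000
   = 2516.0701 cm^2 / 10000
   = 0.2516 m^2

0.2516


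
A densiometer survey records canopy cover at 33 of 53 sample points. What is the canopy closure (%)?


Formula: Canopy closure = covered points / total points * 100
Closure = 33 / 53 * 100
Closure = 0.6226 * 100 = 62.3%

62.3
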